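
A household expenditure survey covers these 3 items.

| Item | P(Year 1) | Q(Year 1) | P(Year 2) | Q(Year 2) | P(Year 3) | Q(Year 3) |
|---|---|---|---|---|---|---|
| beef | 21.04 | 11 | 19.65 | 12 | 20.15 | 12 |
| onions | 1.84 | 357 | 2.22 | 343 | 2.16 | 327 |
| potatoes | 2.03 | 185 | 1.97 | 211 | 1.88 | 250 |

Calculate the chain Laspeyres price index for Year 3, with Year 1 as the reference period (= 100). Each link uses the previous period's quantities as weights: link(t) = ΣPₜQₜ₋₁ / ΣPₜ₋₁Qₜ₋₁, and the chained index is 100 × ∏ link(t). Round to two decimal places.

106.06

Link Year 1→Year 2:
ΣP(Year 2)Q(Year 1) = 19.65×11 + 2.22×357 + 1.97×185 = 216.15 + 792.54 + 364.45 = 1373.14
ΣP(Year 1)Q(Year 1) = 21.04×11 + 1.84×357 + 2.03×185 = 231.44 + 656.88 + 375.55 = 1263.87
link = 1373.14/1263.87 = 1.086457
Link Year 2→Year 3:
ΣP(Year 3)Q(Year 2) = 20.15×12 + 2.16×343 + 1.88×211 = 241.8 + 740.88 + 396.68 = 1379.36
ΣP(Year 2)Q(Year 2) = 19.65×12 + 2.22×343 + 1.97×211 = 235.8 + 761.46 + 415.67 = 1412.93
link = 1379.36/1412.93 = 0.976241
Chained index = 100 × 1.086457 × 0.976241 = 106.0643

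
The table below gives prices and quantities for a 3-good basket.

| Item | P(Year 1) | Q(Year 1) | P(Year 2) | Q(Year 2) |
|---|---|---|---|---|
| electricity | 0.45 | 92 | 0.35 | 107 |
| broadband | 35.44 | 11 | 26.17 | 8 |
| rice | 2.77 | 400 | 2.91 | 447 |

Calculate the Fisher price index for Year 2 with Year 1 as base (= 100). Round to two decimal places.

Laspeyres component (base-period weights):
ΣP(Year 2)Q(Year 1) = 0.35×92 + 26.17×11 + 2.91×400 = 32.2 + 287.87 + 1164 = 1484.07
ΣP(Year 1)Q(Year 1) = 0.45×92 + 35.44×11 + 2.77×400 = 41.4 + 389.84 + 1108 = 1539.24
L = 1484.07 / 1539.24 × 100 = 96.4158
Paasche component (current-period weights):
ΣP(Year 2)Q(Year 2) = 0.35×107 + 26.17×8 + 2.91×447 = 37.45 + 209.36 + 1300.77 = 1547.58
ΣP(Year 1)Q(Year 2) = 0.45×107 + 35.44×8 + 2.77×447 = 48.15 + 283.52 + 1238.19 = 1569.86
P = 1547.58 / 1569.86 × 100 = 98.5808
Fisher = √(L × P) = √(96.4158 × 98.5808) = 97.4923

97.49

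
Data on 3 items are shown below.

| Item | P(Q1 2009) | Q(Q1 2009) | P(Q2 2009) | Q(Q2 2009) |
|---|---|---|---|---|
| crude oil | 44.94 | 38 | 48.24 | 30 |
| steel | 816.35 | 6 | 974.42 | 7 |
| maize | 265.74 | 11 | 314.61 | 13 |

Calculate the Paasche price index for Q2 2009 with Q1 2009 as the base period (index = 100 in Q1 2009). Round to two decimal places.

Paasche price index uses current-period quantities as weights.
ΣP(Q2 2009)·Q(Q2 2009) = 48.24×30 + 974.42×7 + 314.61×13 = 1447.2 + 6820.94 + 4089.93 = 12358.07
ΣP(Q1 2009)·Q(Q2 2009) = 44.94×30 + 816.35×7 + 265.74×13 = 1348.2 + 5714.45 + 3454.62 = 10517.27
Index = 12358.07 / 10517.27 × 100 = 117.5026

117.50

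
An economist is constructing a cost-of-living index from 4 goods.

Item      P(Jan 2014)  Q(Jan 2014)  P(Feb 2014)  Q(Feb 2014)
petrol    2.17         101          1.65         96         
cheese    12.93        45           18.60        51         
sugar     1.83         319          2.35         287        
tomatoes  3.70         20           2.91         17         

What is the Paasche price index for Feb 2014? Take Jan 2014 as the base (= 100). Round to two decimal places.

125.76

Paasche price index uses current-period quantities as weights.
ΣP(Feb 2014)·Q(Feb 2014) = 1.65×96 + 18.60×51 + 2.35×287 + 2.91×17 = 158.4 + 948.6 + 674.45 + 49.47 = 1830.92
ΣP(Jan 2014)·Q(Feb 2014) = 2.17×96 + 12.93×51 + 1.83×287 + 3.70×17 = 208.32 + 659.43 + 525.21 + 62.9 = 1455.86
Index = 1830.92 / 1455.86 × 100 = 125.7621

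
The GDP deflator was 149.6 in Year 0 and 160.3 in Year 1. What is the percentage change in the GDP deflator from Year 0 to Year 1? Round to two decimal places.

7.15%

Change = (160.3 − 149.6) / 149.6 × 100
       = 10.7 / 149.6 × 100 = 7.1524%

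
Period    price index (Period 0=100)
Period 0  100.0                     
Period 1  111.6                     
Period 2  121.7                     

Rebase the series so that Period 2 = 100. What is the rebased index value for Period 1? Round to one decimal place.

91.7

Rebased(Period 1) = 111.6 / 121.7 × 100 = 91.7009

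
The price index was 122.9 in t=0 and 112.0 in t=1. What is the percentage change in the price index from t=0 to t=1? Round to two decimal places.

Change = (112.0 − 122.9) / 122.9 × 100
       = -10.9 / 122.9 × 100 = -8.8690%

-8.87%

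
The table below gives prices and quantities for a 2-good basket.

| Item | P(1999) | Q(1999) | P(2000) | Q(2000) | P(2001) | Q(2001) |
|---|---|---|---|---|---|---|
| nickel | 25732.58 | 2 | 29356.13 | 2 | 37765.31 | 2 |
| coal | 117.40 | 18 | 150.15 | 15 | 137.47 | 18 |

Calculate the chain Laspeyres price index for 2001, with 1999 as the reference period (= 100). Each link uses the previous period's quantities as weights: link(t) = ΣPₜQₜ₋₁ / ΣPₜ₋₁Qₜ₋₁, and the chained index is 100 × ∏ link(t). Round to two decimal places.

Link 1999→2000:
ΣP(2000)Q(1999) = 29356.13×2 + 150.15×18 = 58712.26 + 2702.7 = 61414.96
ΣP(1999)Q(1999) = 25732.58×2 + 117.40×18 = 51465.16 + 2113.2 = 53578.36
link = 61414.96/53578.36 = 1.146264
Link 2000→2001:
ΣP(2001)Q(2000) = 37765.31×2 + 137.47×15 = 75530.62 + 2062.05 = 77592.67
ΣP(2000)Q(2000) = 29356.13×2 + 150.15×15 = 58712.26 + 2252.25 = 60964.51
link = 77592.67/60964.51 = 1.272751
Chained index = 100 × 1.146264 × 1.272751 = 145.8910

145.89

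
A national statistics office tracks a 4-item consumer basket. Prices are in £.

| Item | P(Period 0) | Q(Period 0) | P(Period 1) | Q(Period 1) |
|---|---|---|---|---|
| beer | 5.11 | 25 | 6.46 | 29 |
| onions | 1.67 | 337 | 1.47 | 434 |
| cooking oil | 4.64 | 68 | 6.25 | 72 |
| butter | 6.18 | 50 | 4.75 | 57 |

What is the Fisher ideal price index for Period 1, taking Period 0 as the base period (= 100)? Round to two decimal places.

Laspeyres component (base-period weights):
ΣP(Period 1)Q(Period 0) = 6.46×25 + 1.47×337 + 6.25×68 + 4.75×50 = 161.5 + 495.39 + 425 + 237.5 = 1319.39
ΣP(Period 0)Q(Period 0) = 5.11×25 + 1.67×337 + 4.64×68 + 6.18×50 = 127.75 + 562.79 + 315.52 + 309 = 1315.06
L = 1319.39 / 1315.06 × 100 = 100.3293
Paasche component (current-period weights):
ΣP(Period 1)Q(Period 1) = 6.46×29 + 1.47×434 + 6.25×72 + 4.75×57 = 187.34 + 637.98 + 450 + 270.75 = 1546.07
ΣP(Period 0)Q(Period 1) = 5.11×29 + 1.67×434 + 4.64×72 + 6.18×57 = 148.19 + 724.78 + 334.08 + 352.26 = 1559.31
P = 1546.07 / 1559.31 × 100 = 99.1509
Fisher = √(L × P) = √(100.3293 × 99.1509) = 99.7383

99.74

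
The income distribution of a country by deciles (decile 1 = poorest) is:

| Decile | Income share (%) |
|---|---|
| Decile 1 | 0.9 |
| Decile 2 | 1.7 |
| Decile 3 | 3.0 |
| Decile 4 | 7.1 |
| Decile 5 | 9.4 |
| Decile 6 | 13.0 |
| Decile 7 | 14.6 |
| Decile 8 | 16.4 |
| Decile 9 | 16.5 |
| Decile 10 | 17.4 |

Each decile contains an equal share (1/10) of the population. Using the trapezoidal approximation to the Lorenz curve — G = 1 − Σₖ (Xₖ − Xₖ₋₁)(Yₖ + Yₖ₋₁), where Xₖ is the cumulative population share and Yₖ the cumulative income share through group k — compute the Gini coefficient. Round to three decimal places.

0.345

Cumulative income shares Yₖ: 0.0090, 0.0260, 0.0560, 0.1270, 0.2210, 0.3510, 0.4970, 0.6610, 0.8260, 1.0000
Σ (Xₖ−Xₖ₋₁)(Yₖ+Yₖ₋₁) = (1/10)(0.0090+0.0000) + (1/10)(0.0260+0.0090) + (1/10)(0.0560+0.0260) + (1/10)(0.1270+0.0560) + (1/10)(0.2210+0.1270) + (1/10)(0.3510+0.2210) + (1/10)(0.4970+0.3510) + (1/10)(0.6610+0.4970) + (1/10)(0.8260+0.6610) + (1/10)(1.0000+0.8260)
  = 0.0009 + 0.0035 + 0.0082 + 0.0183 + 0.0348 + 0.0572 + 0.0848 + 0.1158 + 0.1487 + 0.1826 = 0.6548
G = 1 − 0.6548 = 0.3452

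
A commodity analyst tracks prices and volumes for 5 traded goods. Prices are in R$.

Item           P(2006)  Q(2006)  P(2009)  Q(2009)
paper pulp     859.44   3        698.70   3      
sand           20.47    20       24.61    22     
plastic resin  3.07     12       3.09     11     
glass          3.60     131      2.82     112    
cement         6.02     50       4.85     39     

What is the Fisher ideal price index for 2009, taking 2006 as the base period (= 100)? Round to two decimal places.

85.55

Laspeyres component (base-period weights):
ΣP(2009)Q(2006) = 698.70×3 + 24.61×20 + 3.09×12 + 2.82×131 + 4.85×50 = 2096.1 + 492.2 + 37.08 + 369.42 + 242.5 = 3237.3
ΣP(2006)Q(2006) = 859.44×3 + 20.47×20 + 3.07×12 + 3.60×131 + 6.02×50 = 2578.32 + 409.4 + 36.84 + 471.6 + 301 = 3797.16
L = 3237.3 / 3797.16 × 100 = 85.2558
Paasche component (current-period weights):
ΣP(2009)Q(2009) = 698.70×3 + 24.61×22 + 3.09×11 + 2.82×112 + 4.85×39 = 2096.1 + 541.42 + 33.99 + 315.84 + 189.15 = 3176.5
ΣP(2006)Q(2009) = 859.44×3 + 20.47×22 + 3.07×11 + 3.60×112 + 6.02×39 = 2578.32 + 450.34 + 33.77 + 403.2 + 234.78 = 3700.41
P = 3176.5 / 3700.41 × 100 = 85.8418
Fisher = √(L × P) = √(85.2558 × 85.8418) = 85.5483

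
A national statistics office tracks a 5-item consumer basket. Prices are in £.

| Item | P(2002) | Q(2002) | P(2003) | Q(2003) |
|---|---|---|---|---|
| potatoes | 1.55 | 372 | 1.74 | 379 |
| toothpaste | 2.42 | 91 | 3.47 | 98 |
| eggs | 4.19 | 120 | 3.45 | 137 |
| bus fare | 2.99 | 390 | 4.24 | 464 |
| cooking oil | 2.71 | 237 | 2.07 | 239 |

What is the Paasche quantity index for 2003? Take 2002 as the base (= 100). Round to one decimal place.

Paasche quantity index uses current-period prices as weights.
ΣP(2003)·Q(2003) = 1.74×379 + 3.47×98 + 3.45×137 + 4.24×464 + 2.07×239 = 659.46 + 340.06 + 472.65 + 1967.36 + 494.73 = 3934.26
ΣP(2003)·Q(2002) = 1.74×372 + 3.47×91 + 3.45×120 + 4.24×390 + 2.07×237 = 647.28 + 315.77 + 414 + 1653.6 + 490.59 = 3521.24
Index = 3934.26 / 3521.24 × 100 = 111.7294

111.7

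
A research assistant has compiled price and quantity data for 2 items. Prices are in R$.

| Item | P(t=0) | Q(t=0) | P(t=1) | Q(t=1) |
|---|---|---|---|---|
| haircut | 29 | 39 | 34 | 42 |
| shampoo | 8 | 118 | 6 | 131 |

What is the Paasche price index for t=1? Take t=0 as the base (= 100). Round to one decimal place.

Paasche price index uses current-period quantities as weights.
ΣP(t=1)·Q(t=1) = 34×42 + 6×131 = 1428 + 786 = 2214
ΣP(t=0)·Q(t=1) = 29×42 + 8×131 = 1218 + 1048 = 2266
Index = 2214 / 2266 × 100 = 97.7052

97.7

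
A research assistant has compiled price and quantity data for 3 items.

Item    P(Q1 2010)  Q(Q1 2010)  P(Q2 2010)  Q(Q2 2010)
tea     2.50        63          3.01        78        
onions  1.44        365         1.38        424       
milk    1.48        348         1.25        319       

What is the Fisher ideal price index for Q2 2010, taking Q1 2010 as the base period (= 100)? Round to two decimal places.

94.77

Laspeyres component (base-period weights):
ΣP(Q2 2010)Q(Q1 2010) = 3.01×63 + 1.38×365 + 1.25×348 = 189.63 + 503.7 + 435 = 1128.33
ΣP(Q1 2010)Q(Q1 2010) = 2.50×63 + 1.44×365 + 1.48×348 = 157.5 + 525.6 + 515.04 = 1198.14
L = 1128.33 / 1198.14 × 100 = 94.1735
Paasche component (current-period weights):
ΣP(Q2 2010)Q(Q2 2010) = 3.01×78 + 1.38×424 + 1.25×319 = 234.78 + 585.12 + 398.75 = 1218.65
ΣP(Q1 2010)Q(Q2 2010) = 2.50×78 + 1.44×424 + 1.48×319 = 195 + 610.56 + 472.12 = 1277.68
P = 1218.65 / 1277.68 × 100 = 95.3799
Fisher = √(L × P) = √(94.1735 × 95.3799) = 94.7748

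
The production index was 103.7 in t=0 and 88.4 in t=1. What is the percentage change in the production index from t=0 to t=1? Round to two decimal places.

-14.75%

Change = (88.4 − 103.7) / 103.7 × 100
       = -15.3 / 103.7 × 100 = -14.7541%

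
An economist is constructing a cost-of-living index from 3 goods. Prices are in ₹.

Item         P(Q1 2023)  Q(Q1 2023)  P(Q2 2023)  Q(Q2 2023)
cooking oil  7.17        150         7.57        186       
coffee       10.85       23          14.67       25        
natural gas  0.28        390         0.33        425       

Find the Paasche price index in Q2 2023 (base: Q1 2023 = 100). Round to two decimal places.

111.09

Paasche price index uses current-period quantities as weights.
ΣP(Q2 2023)·Q(Q2 2023) = 7.57×186 + 14.67×25 + 0.33×425 = 1408.02 + 366.75 + 140.25 = 1915.02
ΣP(Q1 2023)·Q(Q2 2023) = 7.17×186 + 10.85×25 + 0.28×425 = 1333.62 + 271.25 + 119 = 1723.87
Index = 1915.02 / 1723.87 × 100 = 111.0884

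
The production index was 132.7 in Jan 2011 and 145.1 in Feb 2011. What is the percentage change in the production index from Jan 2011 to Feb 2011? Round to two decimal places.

9.34%

Change = (145.1 − 132.7) / 132.7 × 100
       = 12.4 / 132.7 × 100 = 9.3444%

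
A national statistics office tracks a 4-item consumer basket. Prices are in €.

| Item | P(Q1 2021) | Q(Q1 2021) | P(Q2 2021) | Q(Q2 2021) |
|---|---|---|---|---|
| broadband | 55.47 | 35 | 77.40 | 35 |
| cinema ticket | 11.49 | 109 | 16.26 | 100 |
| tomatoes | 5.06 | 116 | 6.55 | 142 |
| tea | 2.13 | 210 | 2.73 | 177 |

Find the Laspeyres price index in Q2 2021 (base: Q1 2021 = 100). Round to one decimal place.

137.5

Laspeyres price index uses base-period quantities as weights.
ΣP(Q2 2021)·Q(Q1 2021) = 77.40×35 + 16.26×109 + 6.55×116 + 2.73×210 = 2709 + 1772.34 + 759.8 + 573.3 = 5814.44
ΣP(Q1 2021)·Q(Q1 2021) = 55.47×35 + 11.49×109 + 5.06×116 + 2.13×210 = 1941.45 + 1252.41 + 586.96 + 447.3 = 4228.12
Index = 5814.44 / 4228.12 × 100 = 137.5183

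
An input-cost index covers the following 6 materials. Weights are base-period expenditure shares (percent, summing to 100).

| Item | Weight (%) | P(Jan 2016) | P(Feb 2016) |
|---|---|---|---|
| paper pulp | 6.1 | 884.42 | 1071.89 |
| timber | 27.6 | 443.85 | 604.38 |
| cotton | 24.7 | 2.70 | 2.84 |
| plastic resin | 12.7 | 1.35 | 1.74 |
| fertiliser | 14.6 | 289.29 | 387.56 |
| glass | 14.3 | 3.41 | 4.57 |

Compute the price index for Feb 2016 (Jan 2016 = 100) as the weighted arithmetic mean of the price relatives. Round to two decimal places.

paper pulp: 6.1 × (1071.89/884.42) = 6.1 × 1.211969 = 7.3930
timber: 27.6 × (604.38/443.85) = 27.6 × 1.361676 = 37.5823
cotton: 24.7 × (2.84/2.70) = 24.7 × 1.051852 = 25.9807
plastic resin: 12.7 × (1.74/1.35) = 12.7 × 1.288889 = 16.3689
fertiliser: 14.6 × (387.56/289.29) = 14.6 × 1.339694 = 19.5595
glass: 14.3 × (4.57/3.41) = 14.3 × 1.340176 = 19.1645
Index = Σ wᵢ·(p₁ᵢ/p₀ᵢ) = 7.3930 + 37.5823 + 25.9807 + 16.3689 + 19.5595 + 19.1645 = 126.0490

126.05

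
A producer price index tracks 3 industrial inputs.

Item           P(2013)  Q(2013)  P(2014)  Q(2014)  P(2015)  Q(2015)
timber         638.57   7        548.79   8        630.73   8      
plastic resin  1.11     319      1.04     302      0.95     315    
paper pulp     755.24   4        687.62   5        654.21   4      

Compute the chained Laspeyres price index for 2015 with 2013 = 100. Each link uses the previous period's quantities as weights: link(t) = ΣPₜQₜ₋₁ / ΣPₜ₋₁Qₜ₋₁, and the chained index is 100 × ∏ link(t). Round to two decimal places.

93.26

Link 2013→2014:
ΣP(2014)Q(2013) = 548.79×7 + 1.04×319 + 687.62×4 = 3841.53 + 331.76 + 2750.48 = 6923.77
ΣP(2013)Q(2013) = 638.57×7 + 1.11×319 + 755.24×4 = 4469.99 + 354.09 + 3020.96 = 7845.04
link = 6923.77/7845.04 = 0.882567
Link 2014→2015:
ΣP(2015)Q(2014) = 630.73×8 + 0.95×302 + 654.21×5 = 5045.84 + 286.9 + 3271.05 = 8603.79
ΣP(2014)Q(2014) = 548.79×8 + 1.04×302 + 687.62×5 = 4390.32 + 314.08 + 3438.1 = 8142.5
link = 8603.79/8142.5 = 1.056652
Chained index = 100 × 0.882567 × 1.056652 = 93.2566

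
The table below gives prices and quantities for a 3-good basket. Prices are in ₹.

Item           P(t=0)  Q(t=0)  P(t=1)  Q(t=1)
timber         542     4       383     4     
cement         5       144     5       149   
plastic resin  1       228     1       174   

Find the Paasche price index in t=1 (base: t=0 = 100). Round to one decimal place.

Paasche price index uses current-period quantities as weights.
ΣP(t=1)·Q(t=1) = 383×4 + 5×149 + 1×174 = 1532 + 745 + 174 = 2451
ΣP(t=0)·Q(t=1) = 542×4 + 5×149 + 1×174 = 2168 + 745 + 174 = 3087
Index = 2451 / 3087 × 100 = 79.3975

79.4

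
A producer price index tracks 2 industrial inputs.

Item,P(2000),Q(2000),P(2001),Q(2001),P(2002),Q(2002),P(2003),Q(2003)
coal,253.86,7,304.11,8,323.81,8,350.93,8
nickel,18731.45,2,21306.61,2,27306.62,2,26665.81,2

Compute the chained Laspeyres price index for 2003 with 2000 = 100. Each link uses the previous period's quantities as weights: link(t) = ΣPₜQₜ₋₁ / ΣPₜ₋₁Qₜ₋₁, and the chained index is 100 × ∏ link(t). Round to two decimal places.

142.10

Link 2000→2001:
ΣP(2001)Q(2000) = 304.11×7 + 21306.61×2 = 2128.77 + 42613.22 = 44741.99
ΣP(2000)Q(2000) = 253.86×7 + 18731.45×2 = 1777.02 + 37462.9 = 39239.92
link = 44741.99/39239.92 = 1.140216
Link 2001→2002:
ΣP(2002)Q(2001) = 323.81×8 + 27306.62×2 = 2590.48 + 54613.24 = 57203.72
ΣP(2001)Q(2001) = 304.11×8 + 21306.61×2 = 2432.88 + 42613.22 = 45046.1
link = 57203.72/45046.1 = 1.269893
Link 2002→2003:
ΣP(2003)Q(2002) = 350.93×8 + 26665.81×2 = 2807.44 + 53331.62 = 56139.06
ΣP(2002)Q(2002) = 323.81×8 + 27306.62×2 = 2590.48 + 54613.24 = 57203.72
link = 56139.06/57203.72 = 0.981388
Chained index = 100 × 1.140216 × 1.269893 × 0.981388 = 142.1003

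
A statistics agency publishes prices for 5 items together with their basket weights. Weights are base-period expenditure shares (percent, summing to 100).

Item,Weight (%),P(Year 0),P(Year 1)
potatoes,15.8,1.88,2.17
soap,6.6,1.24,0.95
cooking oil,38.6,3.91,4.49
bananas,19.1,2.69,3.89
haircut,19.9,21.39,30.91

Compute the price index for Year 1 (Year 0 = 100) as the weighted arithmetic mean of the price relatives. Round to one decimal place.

124.0

potatoes: 15.8 × (2.17/1.88) = 15.8 × 1.154255 = 18.2372
soap: 6.6 × (0.95/1.24) = 6.6 × 0.766129 = 5.0565
cooking oil: 38.6 × (4.49/3.91) = 38.6 × 1.148338 = 44.3258
bananas: 19.1 × (3.89/2.69) = 19.1 × 1.446097 = 27.6204
haircut: 19.9 × (30.91/21.39) = 19.9 × 1.445068 = 28.7568
Index = Σ wᵢ·(p₁ᵢ/p₀ᵢ) = 18.2372 + 5.0565 + 44.3258 + 27.6204 + 28.7568 = 123.9968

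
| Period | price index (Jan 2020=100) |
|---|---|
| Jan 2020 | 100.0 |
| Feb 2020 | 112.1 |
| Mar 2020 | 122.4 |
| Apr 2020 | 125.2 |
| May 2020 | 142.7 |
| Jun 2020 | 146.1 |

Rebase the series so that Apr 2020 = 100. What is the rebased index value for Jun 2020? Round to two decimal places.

Rebased(Jun 2020) = 146.1 / 125.2 × 100 = 116.6933

116.69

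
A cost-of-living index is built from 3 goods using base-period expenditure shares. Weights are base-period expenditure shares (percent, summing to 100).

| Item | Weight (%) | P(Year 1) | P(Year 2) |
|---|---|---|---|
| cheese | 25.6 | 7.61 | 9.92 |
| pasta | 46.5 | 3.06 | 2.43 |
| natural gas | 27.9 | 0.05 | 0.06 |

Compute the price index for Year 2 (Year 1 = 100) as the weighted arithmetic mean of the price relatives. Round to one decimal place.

103.8

cheese: 25.6 × (9.92/7.61) = 25.6 × 1.303548 = 33.3708
pasta: 46.5 × (2.43/3.06) = 46.5 × 0.794118 = 36.9265
natural gas: 27.9 × (0.06/0.05) = 27.9 × 1.200000 = 33.4800
Index = Σ wᵢ·(p₁ᵢ/p₀ᵢ) = 33.3708 + 36.9265 + 33.4800 = 103.7773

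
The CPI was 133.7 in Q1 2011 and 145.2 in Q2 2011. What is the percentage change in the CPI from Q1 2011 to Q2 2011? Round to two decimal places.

Change = (145.2 − 133.7) / 133.7 × 100
       = 11.5 / 133.7 × 100 = 8.6013%

8.60%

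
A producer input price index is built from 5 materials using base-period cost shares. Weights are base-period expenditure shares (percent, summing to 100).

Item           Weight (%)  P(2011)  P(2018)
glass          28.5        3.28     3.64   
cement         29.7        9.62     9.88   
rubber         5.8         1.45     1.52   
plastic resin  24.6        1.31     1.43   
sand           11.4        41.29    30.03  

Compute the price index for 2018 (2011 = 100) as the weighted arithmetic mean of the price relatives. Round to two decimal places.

glass: 28.5 × (3.64/3.28) = 28.5 × 1.109756 = 31.6280
cement: 29.7 × (9.88/9.62) = 29.7 × 1.027027 = 30.5027
rubber: 5.8 × (1.52/1.45) = 5.8 × 1.048276 = 6.0800
plastic resin: 24.6 × (1.43/1.31) = 24.6 × 1.091603 = 26.8534
sand: 11.4 × (30.03/41.29) = 11.4 × 0.727295 = 8.2912
Index = Σ wᵢ·(p₁ᵢ/p₀ᵢ) = 31.6280 + 30.5027 + 6.0800 + 26.8534 + 8.2912 = 103.3553

103.36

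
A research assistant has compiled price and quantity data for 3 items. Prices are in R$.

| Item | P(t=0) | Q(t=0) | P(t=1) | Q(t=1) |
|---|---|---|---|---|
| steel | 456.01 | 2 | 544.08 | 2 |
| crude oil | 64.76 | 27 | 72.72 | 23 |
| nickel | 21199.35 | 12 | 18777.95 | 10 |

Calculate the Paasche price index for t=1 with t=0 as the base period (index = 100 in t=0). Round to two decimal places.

Paasche price index uses current-period quantities as weights.
ΣP(t=1)·Q(t=1) = 544.08×2 + 72.72×23 + 18777.95×10 = 1088.16 + 1672.56 + 187779.5 = 190540.22
ΣP(t=0)·Q(t=1) = 456.01×2 + 64.76×23 + 21199.35×10 = 912.02 + 1489.48 + 211993.5 = 214395
Index = 190540.22 / 214395 × 100 = 88.8734

88.87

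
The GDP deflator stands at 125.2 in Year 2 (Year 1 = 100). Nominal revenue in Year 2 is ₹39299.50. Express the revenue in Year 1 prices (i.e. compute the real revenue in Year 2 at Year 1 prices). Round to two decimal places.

Real = Nominal ÷ (Index/100) = 39299.50 ÷ (125.2/100)
     = 39299.50 ÷ 1.252 = 31389.3770

31389.38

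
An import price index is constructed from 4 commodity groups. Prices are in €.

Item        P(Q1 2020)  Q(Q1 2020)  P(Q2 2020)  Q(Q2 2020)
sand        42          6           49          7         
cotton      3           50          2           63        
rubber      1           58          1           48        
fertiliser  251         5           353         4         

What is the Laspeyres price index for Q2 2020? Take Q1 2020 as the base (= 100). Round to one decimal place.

129.3

Laspeyres price index uses base-period quantities as weights.
ΣP(Q2 2020)·Q(Q1 2020) = 49×6 + 2×50 + 1×58 + 353×5 = 294 + 100 + 58 + 1765 = 2217
ΣP(Q1 2020)·Q(Q1 2020) = 42×6 + 3×50 + 1×58 + 251×5 = 252 + 150 + 58 + 1255 = 1715
Index = 2217 / 1715 × 100 = 129.2711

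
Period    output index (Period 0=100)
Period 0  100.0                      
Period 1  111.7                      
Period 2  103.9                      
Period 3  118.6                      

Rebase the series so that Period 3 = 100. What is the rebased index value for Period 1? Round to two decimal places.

94.18

Rebased(Period 1) = 111.7 / 118.6 × 100 = 94.1821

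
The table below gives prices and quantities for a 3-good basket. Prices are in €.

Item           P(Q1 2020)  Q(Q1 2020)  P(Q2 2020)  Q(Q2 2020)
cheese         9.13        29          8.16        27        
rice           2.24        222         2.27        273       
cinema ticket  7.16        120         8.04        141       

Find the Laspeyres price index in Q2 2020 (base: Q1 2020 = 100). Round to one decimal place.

Laspeyres price index uses base-period quantities as weights.
ΣP(Q2 2020)·Q(Q1 2020) = 8.16×29 + 2.27×222 + 8.04×120 = 236.64 + 503.94 + 964.8 = 1705.38
ΣP(Q1 2020)·Q(Q1 2020) = 9.13×29 + 2.24×222 + 7.16×120 = 264.77 + 497.28 + 859.2 = 1621.25
Index = 1705.38 / 1621.25 × 100 = 105.1892

105.2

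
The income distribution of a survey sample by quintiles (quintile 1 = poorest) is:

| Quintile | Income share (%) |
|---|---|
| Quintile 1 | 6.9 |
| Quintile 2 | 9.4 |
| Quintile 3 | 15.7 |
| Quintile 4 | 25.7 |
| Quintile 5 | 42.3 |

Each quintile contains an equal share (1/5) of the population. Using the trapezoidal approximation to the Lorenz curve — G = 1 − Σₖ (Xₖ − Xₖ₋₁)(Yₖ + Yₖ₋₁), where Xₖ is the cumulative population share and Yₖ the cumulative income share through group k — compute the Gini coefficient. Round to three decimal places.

0.348

Cumulative income shares Yₖ: 0.0690, 0.1630, 0.3200, 0.5770, 1.0000
Σ (Xₖ−Xₖ₋₁)(Yₖ+Yₖ₋₁) = (1/5)(0.0690+0.0000) + (1/5)(0.1630+0.0690) + (1/5)(0.3200+0.1630) + (1/5)(0.5770+0.3200) + (1/5)(1.0000+0.5770)
  = 0.0138 + 0.0464 + 0.0966 + 0.1794 + 0.3154 = 0.6516
G = 1 − 0.6516 = 0.3484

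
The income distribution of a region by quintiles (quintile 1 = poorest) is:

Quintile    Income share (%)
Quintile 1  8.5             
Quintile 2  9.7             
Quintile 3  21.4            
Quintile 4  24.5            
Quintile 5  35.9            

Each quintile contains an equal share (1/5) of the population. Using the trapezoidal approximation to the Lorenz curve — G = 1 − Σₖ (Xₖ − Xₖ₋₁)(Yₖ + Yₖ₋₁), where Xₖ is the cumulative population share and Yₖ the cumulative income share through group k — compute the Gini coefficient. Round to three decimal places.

Cumulative income shares Yₖ: 0.0850, 0.1820, 0.3960, 0.6410, 1.0000
Σ (Xₖ−Xₖ₋₁)(Yₖ+Yₖ₋₁) = (1/5)(0.0850+0.0000) + (1/5)(0.1820+0.0850) + (1/5)(0.3960+0.1820) + (1/5)(0.6410+0.3960) + (1/5)(1.0000+0.6410)
  = 0.0170 + 0.0534 + 0.1156 + 0.2074 + 0.3282 = 0.7216
G = 1 − 0.7216 = 0.2784

0.278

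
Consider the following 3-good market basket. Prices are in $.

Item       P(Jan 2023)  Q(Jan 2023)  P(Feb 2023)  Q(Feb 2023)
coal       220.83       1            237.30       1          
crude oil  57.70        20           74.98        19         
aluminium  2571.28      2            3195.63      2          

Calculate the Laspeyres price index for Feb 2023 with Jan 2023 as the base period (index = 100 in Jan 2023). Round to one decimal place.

124.7

Laspeyres price index uses base-period quantities as weights.
ΣP(Feb 2023)·Q(Jan 2023) = 237.30×1 + 74.98×20 + 3195.63×2 = 237.3 + 1499.6 + 6391.26 = 8128.16
ΣP(Jan 2023)·Q(Jan 2023) = 220.83×1 + 57.70×20 + 2571.28×2 = 220.83 + 1154 + 5142.56 = 6517.39
Index = 8128.16 / 6517.39 × 100 = 124.7150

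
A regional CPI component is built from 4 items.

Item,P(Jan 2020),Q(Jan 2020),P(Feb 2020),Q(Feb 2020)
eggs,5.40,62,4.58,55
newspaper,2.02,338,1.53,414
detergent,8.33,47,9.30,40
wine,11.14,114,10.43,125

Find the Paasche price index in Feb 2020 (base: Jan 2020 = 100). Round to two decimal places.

Paasche price index uses current-period quantities as weights.
ΣP(Feb 2020)·Q(Feb 2020) = 4.58×55 + 1.53×414 + 9.30×40 + 10.43×125 = 251.9 + 633.42 + 372 + 1303.75 = 2561.07
ΣP(Jan 2020)·Q(Feb 2020) = 5.40×55 + 2.02×414 + 8.33×40 + 11.14×125 = 297 + 836.28 + 333.2 + 1392.5 = 2858.98
Index = 2561.07 / 2858.98 × 100 = 89.5799

89.58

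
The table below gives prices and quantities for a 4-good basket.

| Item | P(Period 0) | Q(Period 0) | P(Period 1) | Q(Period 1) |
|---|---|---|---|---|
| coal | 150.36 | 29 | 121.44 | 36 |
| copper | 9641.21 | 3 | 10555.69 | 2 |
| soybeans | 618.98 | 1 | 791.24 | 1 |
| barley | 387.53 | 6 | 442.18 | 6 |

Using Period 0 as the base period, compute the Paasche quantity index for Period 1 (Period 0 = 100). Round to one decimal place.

74.9

Paasche quantity index uses current-period prices as weights.
ΣP(Period 1)·Q(Period 1) = 121.44×36 + 10555.69×2 + 791.24×1 + 442.18×6 = 4371.84 + 21111.38 + 791.24 + 2653.08 = 28927.54
ΣP(Period 1)·Q(Period 0) = 121.44×29 + 10555.69×3 + 791.24×1 + 442.18×6 = 3521.76 + 31667.07 + 791.24 + 2653.08 = 38633.15
Index = 28927.54 / 38633.15 × 100 = 74.8775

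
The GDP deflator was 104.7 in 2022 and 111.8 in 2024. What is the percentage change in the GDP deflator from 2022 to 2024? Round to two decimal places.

Change = (111.8 − 104.7) / 104.7 × 100
       = 7.1 / 104.7 × 100 = 6.7813%

6.78%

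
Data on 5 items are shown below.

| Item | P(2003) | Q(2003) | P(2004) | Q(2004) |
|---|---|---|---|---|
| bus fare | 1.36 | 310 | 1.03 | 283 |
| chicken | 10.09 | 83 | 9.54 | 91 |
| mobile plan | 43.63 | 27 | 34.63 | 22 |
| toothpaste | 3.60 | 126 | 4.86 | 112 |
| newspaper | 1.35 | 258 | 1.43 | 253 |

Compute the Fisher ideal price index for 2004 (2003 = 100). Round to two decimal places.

Laspeyres component (base-period weights):
ΣP(2004)Q(2003) = 1.03×310 + 9.54×83 + 34.63×27 + 4.86×126 + 1.43×258 = 319.3 + 791.82 + 935.01 + 612.36 + 368.94 = 3027.43
ΣP(2003)Q(2003) = 1.36×310 + 10.09×83 + 43.63×27 + 3.60×126 + 1.35×258 = 421.6 + 837.47 + 1178.01 + 453.6 + 348.3 = 3238.98
L = 3027.43 / 3238.98 × 100 = 93.4686
Paasche component (current-period weights):
ΣP(2004)Q(2004) = 1.03×283 + 9.54×91 + 34.63×22 + 4.86×112 + 1.43×253 = 291.49 + 868.14 + 761.86 + 544.32 + 361.79 = 2827.6
ΣP(2003)Q(2004) = 1.36×283 + 10.09×91 + 43.63×22 + 3.60×112 + 1.35×253 = 384.88 + 918.19 + 959.86 + 403.2 + 341.55 = 3007.68
P = 2827.6 / 3007.68 × 100 = 94.0127
Fisher = √(L × P) = √(93.4686 × 94.0127) = 93.7402

93.74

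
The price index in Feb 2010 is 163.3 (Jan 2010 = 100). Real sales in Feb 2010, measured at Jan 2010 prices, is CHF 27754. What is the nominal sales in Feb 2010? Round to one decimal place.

45322.3

Nominal = Real × (Index/100) = 27754 × (163.3/100)
        = 27754 × 1.633 = 45322.2820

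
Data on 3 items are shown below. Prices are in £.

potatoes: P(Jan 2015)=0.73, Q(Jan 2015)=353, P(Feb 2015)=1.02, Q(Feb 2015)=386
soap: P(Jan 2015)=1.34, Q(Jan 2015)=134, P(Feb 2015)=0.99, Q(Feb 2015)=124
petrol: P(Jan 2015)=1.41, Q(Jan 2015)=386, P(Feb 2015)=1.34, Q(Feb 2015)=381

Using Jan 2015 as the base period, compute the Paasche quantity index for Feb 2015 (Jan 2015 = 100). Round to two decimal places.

Paasche quantity index uses current-period prices as weights.
ΣP(Feb 2015)·Q(Feb 2015) = 1.02×386 + 0.99×124 + 1.34×381 = 393.72 + 122.76 + 510.54 = 1027.02
ΣP(Feb 2015)·Q(Jan 2015) = 1.02×353 + 0.99×134 + 1.34×386 = 360.06 + 132.66 + 517.24 = 1009.96
Index = 1027.02 / 1009.96 × 100 = 101.6892

101.69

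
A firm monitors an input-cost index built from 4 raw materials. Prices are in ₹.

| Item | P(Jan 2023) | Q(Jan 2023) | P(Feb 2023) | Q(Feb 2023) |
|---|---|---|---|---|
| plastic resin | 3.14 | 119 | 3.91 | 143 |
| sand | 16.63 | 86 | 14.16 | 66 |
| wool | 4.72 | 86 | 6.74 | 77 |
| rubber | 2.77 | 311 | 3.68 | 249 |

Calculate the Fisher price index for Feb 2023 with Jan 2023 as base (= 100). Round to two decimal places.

Laspeyres component (base-period weights):
ΣP(Feb 2023)Q(Jan 2023) = 3.91×119 + 14.16×86 + 6.74×86 + 3.68×311 = 465.29 + 1217.76 + 579.64 + 1144.48 = 3407.17
ΣP(Jan 2023)Q(Jan 2023) = 3.14×119 + 16.63×86 + 4.72×86 + 2.77×311 = 373.66 + 1430.18 + 405.92 + 861.47 = 3071.23
L = 3407.17 / 3071.23 × 100 = 110.9383
Paasche component (current-period weights):
ΣP(Feb 2023)Q(Feb 2023) = 3.91×143 + 14.16×66 + 6.74×77 + 3.68×249 = 559.13 + 934.56 + 518.98 + 916.32 = 2928.99
ΣP(Jan 2023)Q(Feb 2023) = 3.14×143 + 16.63×66 + 4.72×77 + 2.77×249 = 449.02 + 1097.58 + 363.44 + 689.73 = 2599.77
P = 2928.99 / 2599.77 × 100 = 112.6634
Fisher = √(L × P) = √(110.9383 × 112.6634) = 111.7975

111.80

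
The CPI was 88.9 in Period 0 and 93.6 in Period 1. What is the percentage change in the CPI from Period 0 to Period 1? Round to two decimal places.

5.29%

Change = (93.6 − 88.9) / 88.9 × 100
       = 4.7 / 88.9 × 100 = 5.2868%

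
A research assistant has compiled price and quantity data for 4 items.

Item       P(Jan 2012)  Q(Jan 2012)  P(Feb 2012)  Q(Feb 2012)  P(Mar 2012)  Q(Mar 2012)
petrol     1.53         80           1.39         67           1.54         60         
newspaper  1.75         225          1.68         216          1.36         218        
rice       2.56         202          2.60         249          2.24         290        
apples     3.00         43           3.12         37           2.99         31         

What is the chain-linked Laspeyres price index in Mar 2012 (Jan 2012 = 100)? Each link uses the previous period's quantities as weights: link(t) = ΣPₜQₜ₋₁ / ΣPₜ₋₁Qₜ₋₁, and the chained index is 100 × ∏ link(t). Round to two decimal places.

86.37

Link Jan 2012→Feb 2012:
ΣP(Feb 2012)Q(Jan 2012) = 1.39×80 + 1.68×225 + 2.60×202 + 3.12×43 = 111.2 + 378 + 525.2 + 134.16 = 1148.56
ΣP(Jan 2012)Q(Jan 2012) = 1.53×80 + 1.75×225 + 2.56×202 + 3.00×43 = 122.4 + 393.75 + 517.12 + 129 = 1162.27
link = 1148.56/1162.27 = 0.988204
Link Feb 2012→Mar 2012:
ΣP(Mar 2012)Q(Feb 2012) = 1.54×67 + 1.36×216 + 2.24×249 + 2.99×37 = 103.18 + 293.76 + 557.76 + 110.63 = 1065.33
ΣP(Feb 2012)Q(Feb 2012) = 1.39×67 + 1.68×216 + 2.60×249 + 3.12×37 = 93.13 + 362.88 + 647.4 + 115.44 = 1218.85
link = 1065.33/1218.85 = 0.874045
Chained index = 100 × 0.988204 × 0.874045 = 86.3735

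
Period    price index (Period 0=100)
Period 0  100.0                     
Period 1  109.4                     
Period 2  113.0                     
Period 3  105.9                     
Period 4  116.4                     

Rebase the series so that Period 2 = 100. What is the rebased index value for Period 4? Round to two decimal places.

103.01

Rebased(Period 4) = 116.4 / 113.0 × 100 = 103.0088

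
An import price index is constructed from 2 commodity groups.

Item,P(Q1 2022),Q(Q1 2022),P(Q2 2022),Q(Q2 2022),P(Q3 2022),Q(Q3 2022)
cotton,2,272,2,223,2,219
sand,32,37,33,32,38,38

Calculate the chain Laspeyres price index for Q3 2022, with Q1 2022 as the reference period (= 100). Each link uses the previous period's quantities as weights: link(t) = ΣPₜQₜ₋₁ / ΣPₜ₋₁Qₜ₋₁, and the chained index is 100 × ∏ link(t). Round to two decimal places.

113.02

Link Q1 2022→Q2 2022:
ΣP(Q2 2022)Q(Q1 2022) = 2×272 + 33×37 = 544 + 1221 = 1765
ΣP(Q1 2022)Q(Q1 2022) = 2×272 + 32×37 = 544 + 1184 = 1728
link = 1765/1728 = 1.021412
Link Q2 2022→Q3 2022:
ΣP(Q3 2022)Q(Q2 2022) = 2×223 + 38×32 = 446 + 1216 = 1662
ΣP(Q2 2022)Q(Q2 2022) = 2×223 + 33×32 = 446 + 1056 = 1502
link = 1662/1502 = 1.106525
Chained index = 100 × 1.021412 × 1.106525 = 113.0218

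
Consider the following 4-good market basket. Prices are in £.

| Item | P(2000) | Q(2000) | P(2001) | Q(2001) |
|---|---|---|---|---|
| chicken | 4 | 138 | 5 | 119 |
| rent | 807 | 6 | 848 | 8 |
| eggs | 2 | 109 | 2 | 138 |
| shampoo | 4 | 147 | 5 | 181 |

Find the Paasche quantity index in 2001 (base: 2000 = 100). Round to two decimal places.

Paasche quantity index uses current-period prices as weights.
ΣP(2001)·Q(2001) = 5×119 + 848×8 + 2×138 + 5×181 = 595 + 6784 + 276 + 905 = 8560
ΣP(2001)·Q(2000) = 5×138 + 848×6 + 2×109 + 5×147 = 690 + 5088 + 218 + 735 = 6731
Index = 8560 / 6731 × 100 = 127.1728

127.17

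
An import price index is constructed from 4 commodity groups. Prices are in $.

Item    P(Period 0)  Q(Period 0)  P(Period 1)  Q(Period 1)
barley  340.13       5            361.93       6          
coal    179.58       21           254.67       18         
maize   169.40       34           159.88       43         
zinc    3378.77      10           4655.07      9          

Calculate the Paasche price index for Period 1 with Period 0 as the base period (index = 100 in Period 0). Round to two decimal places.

Paasche price index uses current-period quantities as weights.
ΣP(Period 1)·Q(Period 1) = 361.93×6 + 254.67×18 + 159.88×43 + 4655.07×9 = 2171.58 + 4584.06 + 6874.84 + 41895.63 = 55526.11
ΣP(Period 0)·Q(Period 1) = 340.13×6 + 179.58×18 + 169.40×43 + 3378.77×9 = 2040.78 + 3232.44 + 7284.2 + 30408.93 = 42966.35
Index = 55526.11 / 42966.35 × 100 = 129.2316

129.23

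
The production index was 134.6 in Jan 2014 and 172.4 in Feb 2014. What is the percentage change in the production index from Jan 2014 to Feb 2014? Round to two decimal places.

28.08%

Change = (172.4 − 134.6) / 134.6 × 100
       = 37.8 / 134.6 × 100 = 28.0832%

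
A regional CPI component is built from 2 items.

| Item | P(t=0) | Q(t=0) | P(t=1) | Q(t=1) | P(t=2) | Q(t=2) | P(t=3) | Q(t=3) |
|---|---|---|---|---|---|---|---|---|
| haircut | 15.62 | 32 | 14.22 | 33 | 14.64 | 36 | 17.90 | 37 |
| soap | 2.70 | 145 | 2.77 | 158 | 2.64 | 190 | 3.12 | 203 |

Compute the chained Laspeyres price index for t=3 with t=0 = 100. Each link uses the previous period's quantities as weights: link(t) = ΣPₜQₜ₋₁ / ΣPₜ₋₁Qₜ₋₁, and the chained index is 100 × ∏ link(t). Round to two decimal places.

Link t=0→t=1:
ΣP(t=1)Q(t=0) = 14.22×32 + 2.77×145 = 455.04 + 401.65 = 856.69
ΣP(t=0)Q(t=0) = 15.62×32 + 2.70×145 = 499.84 + 391.5 = 891.34
link = 856.69/891.34 = 0.961126
Link t=1→t=2:
ΣP(t=2)Q(t=1) = 14.64×33 + 2.64×158 = 483.12 + 417.12 = 900.24
ΣP(t=1)Q(t=1) = 14.22×33 + 2.77×158 = 469.26 + 437.66 = 906.92
link = 900.24/906.92 = 0.992634
Link t=2→t=3:
ΣP(t=3)Q(t=2) = 17.90×36 + 3.12×190 = 644.4 + 592.8 = 1237.2
ΣP(t=2)Q(t=2) = 14.64×36 + 2.64×190 = 527.04 + 501.6 = 1028.64
link = 1237.2/1028.64 = 1.202753
Chained index = 100 × 0.961126 × 0.992634 × 1.202753 = 114.7483

114.75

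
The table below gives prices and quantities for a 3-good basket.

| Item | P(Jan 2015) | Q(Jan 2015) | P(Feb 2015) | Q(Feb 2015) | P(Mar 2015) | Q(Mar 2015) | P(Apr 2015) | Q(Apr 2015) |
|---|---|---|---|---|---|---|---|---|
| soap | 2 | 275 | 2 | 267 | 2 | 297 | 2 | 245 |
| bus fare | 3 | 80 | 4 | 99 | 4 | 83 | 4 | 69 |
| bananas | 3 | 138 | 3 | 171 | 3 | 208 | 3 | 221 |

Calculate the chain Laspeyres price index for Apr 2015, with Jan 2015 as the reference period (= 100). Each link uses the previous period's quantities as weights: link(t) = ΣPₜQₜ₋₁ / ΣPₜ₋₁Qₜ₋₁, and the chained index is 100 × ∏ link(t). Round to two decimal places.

106.64

Link Jan 2015→Feb 2015:
ΣP(Feb 2015)Q(Jan 2015) = 2×275 + 4×80 + 3×138 = 550 + 320 + 414 = 1284
ΣP(Jan 2015)Q(Jan 2015) = 2×275 + 3×80 + 3×138 = 550 + 240 + 414 = 1204
link = 1284/1204 = 1.066445
Link Feb 2015→Mar 2015:
ΣP(Mar 2015)Q(Feb 2015) = 2×267 + 4×99 + 3×171 = 534 + 396 + 513 = 1443
ΣP(Feb 2015)Q(Feb 2015) = 2×267 + 4×99 + 3×171 = 534 + 396 + 513 = 1443
link = 1443/1443 = 1.000000
Link Mar 2015→Apr 2015:
ΣP(Apr 2015)Q(Mar 2015) = 2×297 + 4×83 + 3×208 = 594 + 332 + 624 = 1550
ΣP(Mar 2015)Q(Mar 2015) = 2×297 + 4×83 + 3×208 = 594 + 332 + 624 = 1550
link = 1550/1550 = 1.000000
Chained index = 100 × 1.066445 × 1.000000 × 1.000000 = 106.6445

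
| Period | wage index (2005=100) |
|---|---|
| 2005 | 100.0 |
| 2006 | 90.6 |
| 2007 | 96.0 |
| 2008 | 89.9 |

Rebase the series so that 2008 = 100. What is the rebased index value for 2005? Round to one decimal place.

Rebased(2005) = 100.0 / 89.9 × 100 = 111.2347

111.2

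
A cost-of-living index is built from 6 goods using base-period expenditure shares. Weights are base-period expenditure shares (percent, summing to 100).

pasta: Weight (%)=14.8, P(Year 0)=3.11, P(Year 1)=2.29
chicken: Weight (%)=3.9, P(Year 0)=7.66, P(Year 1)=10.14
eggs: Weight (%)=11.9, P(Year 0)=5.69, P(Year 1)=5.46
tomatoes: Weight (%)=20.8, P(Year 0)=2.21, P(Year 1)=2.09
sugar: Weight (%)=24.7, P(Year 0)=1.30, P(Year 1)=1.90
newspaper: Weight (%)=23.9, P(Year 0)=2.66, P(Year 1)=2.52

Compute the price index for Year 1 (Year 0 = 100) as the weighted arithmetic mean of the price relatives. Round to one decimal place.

pasta: 14.8 × (2.29/3.11) = 14.8 × 0.736334 = 10.8977
chicken: 3.9 × (10.14/7.66) = 3.9 × 1.323760 = 5.1627
eggs: 11.9 × (5.46/5.69) = 11.9 × 0.959578 = 11.4190
tomatoes: 20.8 × (2.09/2.21) = 20.8 × 0.945701 = 19.6706
sugar: 24.7 × (1.90/1.30) = 24.7 × 1.461538 = 36.1000
newspaper: 23.9 × (2.52/2.66) = 23.9 × 0.947368 = 22.6421
Index = Σ wᵢ·(p₁ᵢ/p₀ᵢ) = 10.8977 + 5.1627 + 11.4190 + 19.6706 + 36.1000 + 22.6421 = 105.8921

105.9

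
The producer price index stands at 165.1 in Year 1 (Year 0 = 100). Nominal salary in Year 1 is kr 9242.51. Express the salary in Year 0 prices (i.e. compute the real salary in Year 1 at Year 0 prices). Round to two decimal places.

5598.13

Real = Nominal ÷ (Index/100) = 9242.51 ÷ (165.1/100)
     = 9242.51 ÷ 1.651 = 5598.1284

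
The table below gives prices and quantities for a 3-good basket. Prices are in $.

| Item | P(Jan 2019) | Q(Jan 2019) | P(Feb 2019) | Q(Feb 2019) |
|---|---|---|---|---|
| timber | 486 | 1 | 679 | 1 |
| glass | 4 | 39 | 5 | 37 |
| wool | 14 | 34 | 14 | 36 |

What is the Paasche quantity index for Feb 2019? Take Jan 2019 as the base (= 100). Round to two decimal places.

Paasche quantity index uses current-period prices as weights.
ΣP(Feb 2019)·Q(Feb 2019) = 679×1 + 5×37 + 14×36 = 679 + 185 + 504 = 1368
ΣP(Feb 2019)·Q(Jan 2019) = 679×1 + 5×39 + 14×34 = 679 + 195 + 476 = 1350
Index = 1368 / 1350 × 100 = 101.3333

101.33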